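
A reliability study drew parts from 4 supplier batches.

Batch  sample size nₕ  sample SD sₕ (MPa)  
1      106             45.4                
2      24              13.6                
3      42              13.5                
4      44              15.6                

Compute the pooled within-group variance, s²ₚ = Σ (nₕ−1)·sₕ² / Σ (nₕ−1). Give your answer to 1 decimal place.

1125.5

1: (106−1)·45.4² = 105·2061.16 = 216421.8
2: (24−1)·13.6² = 23·184.96 = 4254.08
3: (42−1)·13.5² = 41·182.25 = 7472.25
4: (44−1)·15.6² = 43·243.36 = 10464.48
Numerator = 238612.61; denominator = Σ(nₕ−1) = 212.
s²ₚ = 238612.61/212 = 1125.531... → 1125.5.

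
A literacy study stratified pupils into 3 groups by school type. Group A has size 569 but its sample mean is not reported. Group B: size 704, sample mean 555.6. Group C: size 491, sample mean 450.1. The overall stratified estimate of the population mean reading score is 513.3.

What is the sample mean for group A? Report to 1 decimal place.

Σ Nₕx̄ₕ = N·μ, so 569·x̄_A = 1764·513.3 − (704·555.6 + 491·450.1).
= 905461.2 − 612141.5 = 293319.7.
x̄_A = 293319.7 / 569 = 515.500... → 515.5.

515.5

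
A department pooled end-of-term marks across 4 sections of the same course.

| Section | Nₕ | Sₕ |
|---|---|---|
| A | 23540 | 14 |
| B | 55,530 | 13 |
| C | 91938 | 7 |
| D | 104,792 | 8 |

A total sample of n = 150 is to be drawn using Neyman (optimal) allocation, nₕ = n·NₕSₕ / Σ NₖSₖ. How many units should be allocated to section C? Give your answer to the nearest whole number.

38

A: NₕSₕ = 23540·14 = 329560
B: NₕSₕ = 55530·13 = 721890
C: NₕSₕ = 91938·7 = 643566
D: NₕSₕ = 104792·8 = 838336
Σ NₕSₕ = 2533352.
n_C = 150·643566/2533352 = 38.106... → 38.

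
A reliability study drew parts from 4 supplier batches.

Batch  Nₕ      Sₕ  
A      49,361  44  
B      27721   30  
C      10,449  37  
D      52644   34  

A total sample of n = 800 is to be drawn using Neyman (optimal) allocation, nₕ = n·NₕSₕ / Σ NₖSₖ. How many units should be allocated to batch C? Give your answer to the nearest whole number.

60

A: NₕSₕ = 49361·44 = 2171884
B: NₕSₕ = 27721·30 = 831630
C: NₕSₕ = 10449·37 = 386613
D: NₕSₕ = 52644·34 = 1789896
Σ NₕSₕ = 5180023.
n_C = 800·386613/5180023 = 59.708... → 60.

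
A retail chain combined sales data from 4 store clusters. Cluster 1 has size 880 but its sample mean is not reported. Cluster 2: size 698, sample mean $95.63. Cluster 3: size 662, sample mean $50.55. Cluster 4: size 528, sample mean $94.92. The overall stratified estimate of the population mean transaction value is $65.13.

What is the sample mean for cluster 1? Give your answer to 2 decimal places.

34.03

Σ Nₕx̄ₕ = N·μ, so 880·x̄_1 = 2768·65.13 − (698·95.63 + 662·50.55 + 528·94.92).
= 180279.84 − 150331.6 = 29948.24.
x̄_1 = 29948.24 / 880 = 34.0321... → 34.03.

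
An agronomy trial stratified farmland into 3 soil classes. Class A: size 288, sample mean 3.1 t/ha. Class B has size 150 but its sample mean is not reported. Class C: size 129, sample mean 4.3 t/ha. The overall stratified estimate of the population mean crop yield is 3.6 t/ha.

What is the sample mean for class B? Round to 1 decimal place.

4.0

N = 288 + 150 + 129 = 567.
Overall total = μ·N = 3.6·567 = 2041.2.
Subtract the known strata: 288·3.1 + 129·4.3 = 1447.5.
Remaining total for class B: 2041.2 − 1447.5 = 593.7.
Divide by its size: 593.7 / 150 = 3.958 → 4.0.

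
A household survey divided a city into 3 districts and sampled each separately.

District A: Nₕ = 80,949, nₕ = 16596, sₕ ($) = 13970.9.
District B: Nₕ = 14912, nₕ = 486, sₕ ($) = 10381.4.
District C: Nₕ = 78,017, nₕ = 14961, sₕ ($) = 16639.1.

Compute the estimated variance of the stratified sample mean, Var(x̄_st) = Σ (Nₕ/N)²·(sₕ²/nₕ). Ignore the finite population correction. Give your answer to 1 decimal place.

N = 173878. Term for each stratum: Wₕ²sₕ²/nₕ.
Var(x̄_st) = 2549.0541 + 1631.0155 + 3725.5317 = 7905.6013 → 7905.6.

7905.6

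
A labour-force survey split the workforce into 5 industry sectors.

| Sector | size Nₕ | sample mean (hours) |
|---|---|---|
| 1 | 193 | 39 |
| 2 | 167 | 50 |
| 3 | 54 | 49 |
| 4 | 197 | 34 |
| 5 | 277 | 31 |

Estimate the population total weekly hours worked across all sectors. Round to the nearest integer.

33808

1: 193·39 = 7527
2: 167·50 = 8350
3: 54·49 = 2646
4: 197·34 = 6698
5: 277·31 = 8587
τ̂ = Σ Nₕx̄ₕ = 33808.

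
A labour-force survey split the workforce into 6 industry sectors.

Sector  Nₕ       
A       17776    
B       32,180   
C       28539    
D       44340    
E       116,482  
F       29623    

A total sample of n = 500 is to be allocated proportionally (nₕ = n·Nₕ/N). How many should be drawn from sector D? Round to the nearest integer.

82

Share of sector D = 44340/268940 = 0.16487.
Allocate 500 × 0.16487 = 82.435... → 82.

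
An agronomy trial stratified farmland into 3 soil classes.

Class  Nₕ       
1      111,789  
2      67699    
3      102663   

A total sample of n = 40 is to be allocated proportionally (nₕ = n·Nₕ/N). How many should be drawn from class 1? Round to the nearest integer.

16

Share of class 1 = 111789/282151 = 0.39620.
Allocate 40 × 0.39620 = 15.848... → 16.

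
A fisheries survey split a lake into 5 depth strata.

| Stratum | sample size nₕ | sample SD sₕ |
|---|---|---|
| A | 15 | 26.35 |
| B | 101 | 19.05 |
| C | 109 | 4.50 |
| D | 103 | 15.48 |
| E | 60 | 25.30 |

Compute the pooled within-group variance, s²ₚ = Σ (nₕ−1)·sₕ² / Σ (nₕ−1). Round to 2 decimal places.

288.26

Degrees of freedom: 14 + 100 + 108 + 102 + 59 = 383.
Σ(nₕ−1)sₕ² = 14·694.3225 + 100·362.9025 + 108·20.25 + 102·239.6304 + 59·640.09 = 110405.3758.
s²ₚ = 110405.3758 / 383 = 288.2647... → 288.26.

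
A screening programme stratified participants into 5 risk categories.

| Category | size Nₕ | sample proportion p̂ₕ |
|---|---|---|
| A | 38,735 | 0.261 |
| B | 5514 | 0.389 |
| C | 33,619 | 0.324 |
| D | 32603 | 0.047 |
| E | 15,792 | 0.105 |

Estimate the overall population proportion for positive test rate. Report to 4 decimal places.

0.2086

N = 38735 + 5514 + 33619 + 32603 + 15792 = 126263.
Overall proportion = Σ (Nₕ/N)·p̂ₕ.
Σ Nₕp̂ₕ = 10109.835 + 2144.946 + 10892.556 + 1532.341 + 1658.16 = 26337.838.
26337.838 / 126263 = 0.208595... → 0.2086.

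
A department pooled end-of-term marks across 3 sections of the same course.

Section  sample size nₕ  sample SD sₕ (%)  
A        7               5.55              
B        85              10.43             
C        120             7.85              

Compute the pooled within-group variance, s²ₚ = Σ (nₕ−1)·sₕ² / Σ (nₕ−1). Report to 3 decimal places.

A: (7−1)·5.55² = 6·30.8025 = 184.815
B: (85−1)·10.43² = 84·108.7849 = 9137.9316
C: (120−1)·7.85² = 119·61.6225 = 7333.0775
Numerator = 16655.8241; denominator = Σ(nₕ−1) = 209.
s²ₚ = 16655.8241/209 = 79.69294... → 79.693.

79.693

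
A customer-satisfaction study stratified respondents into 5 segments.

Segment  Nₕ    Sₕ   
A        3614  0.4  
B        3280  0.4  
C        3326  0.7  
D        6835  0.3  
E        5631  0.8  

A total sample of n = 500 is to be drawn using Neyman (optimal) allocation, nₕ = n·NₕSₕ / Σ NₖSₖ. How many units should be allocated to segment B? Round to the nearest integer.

A: NₕSₕ = 3614·0.4 = 1445.6
B: NₕSₕ = 3280·0.4 = 1312
C: NₕSₕ = 3326·0.7 = 2328.2
D: NₕSₕ = 6835·0.3 = 2050.5
E: NₕSₕ = 5631·0.8 = 4504.8
Σ NₕSₕ = 11641.1.
n_B = 500·1312/11641.1 = 56.352... → 56.

56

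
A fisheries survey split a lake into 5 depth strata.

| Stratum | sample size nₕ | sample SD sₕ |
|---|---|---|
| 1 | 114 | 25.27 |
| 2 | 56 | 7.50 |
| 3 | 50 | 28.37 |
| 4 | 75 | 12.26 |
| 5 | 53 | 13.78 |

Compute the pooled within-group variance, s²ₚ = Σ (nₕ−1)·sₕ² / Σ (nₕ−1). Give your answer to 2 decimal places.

395.59

Degrees of freedom: 113 + 55 + 49 + 74 + 52 = 343.
Σ(nₕ−1)sₕ² = 113·638.5729 + 55·56.25 + 49·804.8569 + 74·150.3076 + 52·189.8884 = 135687.435.
s²ₚ = 135687.435 / 343 = 395.5902... → 395.59.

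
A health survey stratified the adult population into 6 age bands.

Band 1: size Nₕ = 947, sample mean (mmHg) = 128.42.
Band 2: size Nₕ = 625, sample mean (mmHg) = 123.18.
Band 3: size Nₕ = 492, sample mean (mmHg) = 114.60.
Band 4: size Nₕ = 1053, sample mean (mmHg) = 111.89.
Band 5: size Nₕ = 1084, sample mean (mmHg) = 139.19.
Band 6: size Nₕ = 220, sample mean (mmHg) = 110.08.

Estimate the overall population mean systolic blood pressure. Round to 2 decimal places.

x̄_st = (Σ Nₕx̄ₕ) / (Σ Nₕ) = (947·128.42 + 625·123.18 + 492·114.60 + 1053·111.89 + 1084·139.19 + 220·110.08) / 4421
= 547904.17 / 4421 = 123.9322... → 123.93.

123.93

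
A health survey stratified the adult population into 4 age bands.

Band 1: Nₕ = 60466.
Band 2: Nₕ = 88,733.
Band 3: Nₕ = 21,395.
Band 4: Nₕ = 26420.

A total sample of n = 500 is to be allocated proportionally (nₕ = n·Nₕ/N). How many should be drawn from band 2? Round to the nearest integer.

N = 60466 + 88733 + 21395 + 26420 = 197014.
n_2 = 500·88733/197014 = 225.195... → 225.

225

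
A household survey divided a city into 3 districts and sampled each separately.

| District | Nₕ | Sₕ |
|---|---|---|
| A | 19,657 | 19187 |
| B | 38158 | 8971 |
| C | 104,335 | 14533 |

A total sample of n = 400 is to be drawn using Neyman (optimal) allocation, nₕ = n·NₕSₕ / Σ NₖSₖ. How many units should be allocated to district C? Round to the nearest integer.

271

A: NₕSₕ = 19657·19187 = 377158859
B: NₕSₕ = 38158·8971 = 342315418
C: NₕSₕ = 104335·14533 = 1516300555
Σ NₕSₕ = 2235774832.
n_C = 400·1516300555/2235774832 = 271.280... → 271.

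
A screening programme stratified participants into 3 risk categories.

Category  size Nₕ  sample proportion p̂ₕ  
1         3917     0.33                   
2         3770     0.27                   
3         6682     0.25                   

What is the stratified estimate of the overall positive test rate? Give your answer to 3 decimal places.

Wₕ = Nₕ/N with N = 14369: 0.2726, 0.2624, 0.4650.
p̂_st = 0.2726·0.33 + 0.2624·0.27 + 0.4650·0.25 ≈ 0.27706... → 0.277.

0.277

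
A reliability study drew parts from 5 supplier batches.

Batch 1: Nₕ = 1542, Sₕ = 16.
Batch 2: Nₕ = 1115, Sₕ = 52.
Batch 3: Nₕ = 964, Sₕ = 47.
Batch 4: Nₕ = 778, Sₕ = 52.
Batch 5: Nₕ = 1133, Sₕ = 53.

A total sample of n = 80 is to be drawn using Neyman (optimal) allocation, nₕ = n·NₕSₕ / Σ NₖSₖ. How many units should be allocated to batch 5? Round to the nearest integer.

21

Σ NₕSₕ = 1542·16 + 1115·52 + 964·47 + 778·52 + 1133·53 = 228465.
Share for 5: 60049/228465 = 0.26284.
n_5 = 80 × 0.26284 = 21.027... → 21.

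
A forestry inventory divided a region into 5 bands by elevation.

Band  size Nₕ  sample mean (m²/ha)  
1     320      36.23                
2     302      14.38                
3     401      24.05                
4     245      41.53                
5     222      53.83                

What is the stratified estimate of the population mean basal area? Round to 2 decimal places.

x̄_st = (Σ Nₕx̄ₕ) / (Σ Nₕ) = (320·36.23 + 302·14.38 + 401·24.05 + 245·41.53 + 222·53.83) / 1490
= 47705.52 / 1490 = 32.0171... → 32.02.

32.02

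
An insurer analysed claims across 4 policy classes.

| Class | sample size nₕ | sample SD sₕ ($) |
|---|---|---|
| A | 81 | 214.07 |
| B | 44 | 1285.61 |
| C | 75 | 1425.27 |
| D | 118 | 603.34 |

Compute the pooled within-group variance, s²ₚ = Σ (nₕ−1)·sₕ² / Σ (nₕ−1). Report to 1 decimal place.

Degrees of freedom: 80 + 43 + 74 + 117 = 314.
Σ(nₕ−1)sₕ² = 80·45825.9649 + 43·1652793.0721 + 74·2031394.5729 + 117·364019.1556 = 267649618.8921.
s²ₚ = 267649618.8921 / 314 = 852387.321... → 852387.3.

852387.3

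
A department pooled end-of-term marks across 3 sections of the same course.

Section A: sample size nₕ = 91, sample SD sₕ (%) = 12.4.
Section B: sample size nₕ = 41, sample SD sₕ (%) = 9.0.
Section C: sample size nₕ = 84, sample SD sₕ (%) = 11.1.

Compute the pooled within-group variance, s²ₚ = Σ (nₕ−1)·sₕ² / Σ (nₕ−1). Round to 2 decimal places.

128.19

A: (91−1)·12.4² = 90·153.76 = 13838.4
B: (41−1)·9.0² = 40·81 = 3240
C: (84−1)·11.1² = 83·123.21 = 10226.43
Numerator = 27304.83; denominator = Σ(nₕ−1) = 213.
s²ₚ = 27304.83/213 = 128.1917... → 128.19.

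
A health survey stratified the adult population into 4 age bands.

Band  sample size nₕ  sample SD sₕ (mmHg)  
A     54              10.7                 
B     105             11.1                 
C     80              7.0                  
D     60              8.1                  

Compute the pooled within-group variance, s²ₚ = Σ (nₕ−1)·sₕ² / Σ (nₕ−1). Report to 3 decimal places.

A: (54−1)·10.7² = 53·114.49 = 6067.97
B: (105−1)·11.1² = 104·123.21 = 12813.84
C: (80−1)·7.0² = 79·49 = 3871
D: (60−1)·8.1² = 59·65.61 = 3870.99
Numerator = 26623.8; denominator = Σ(nₕ−1) = 295.
s²ₚ = 26623.8/295 = 90.25017... → 90.250.

90.250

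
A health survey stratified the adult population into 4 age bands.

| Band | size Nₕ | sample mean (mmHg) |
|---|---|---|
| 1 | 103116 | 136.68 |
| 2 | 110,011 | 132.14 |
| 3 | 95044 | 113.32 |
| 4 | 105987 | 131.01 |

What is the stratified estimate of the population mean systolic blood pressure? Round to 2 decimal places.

128.66

N = 103116 + 110011 + 95044 + 105987 = 414158.
Overall mean = Σ (Nₕ/N)·x̄ₕ — weight by population share, not a simple average.
Σ Nₕx̄ₕ = 103116·136.68 + 110011·132.14 + 95044·113.32 + 105987·131.01 = 14093894.88 + 14536853.54 + 10770386.08 + 13885356.87 = 53286491.37.
Divide by N: 53286491.37 / 414158 = 128.6622... → 128.66.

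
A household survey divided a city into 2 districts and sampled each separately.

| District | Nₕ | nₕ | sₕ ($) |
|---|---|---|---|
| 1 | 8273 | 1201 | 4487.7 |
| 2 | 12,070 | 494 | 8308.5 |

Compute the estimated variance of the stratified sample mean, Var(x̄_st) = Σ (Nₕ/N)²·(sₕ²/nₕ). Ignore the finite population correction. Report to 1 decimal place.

51966.3

N = 20343. Term for each stratum: Wₕ²sₕ²/nₕ.
Var(x̄_st) = 2773.3244 + 49192.9471 = 51966.2715 → 51966.3.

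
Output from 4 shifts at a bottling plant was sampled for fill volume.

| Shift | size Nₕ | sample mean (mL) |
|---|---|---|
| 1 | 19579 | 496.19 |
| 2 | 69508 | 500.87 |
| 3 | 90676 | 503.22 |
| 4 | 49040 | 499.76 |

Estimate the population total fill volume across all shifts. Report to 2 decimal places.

114667583.09

Estimate total by summing Nₕ·x̄ₕ over strata.
19579·496.19 + 69508·500.87 + 90676·503.22 + 49040·499.76 = 9714904.01 + 34814471.96 + 45629976.72 + 24508230.4 = 114667583.09.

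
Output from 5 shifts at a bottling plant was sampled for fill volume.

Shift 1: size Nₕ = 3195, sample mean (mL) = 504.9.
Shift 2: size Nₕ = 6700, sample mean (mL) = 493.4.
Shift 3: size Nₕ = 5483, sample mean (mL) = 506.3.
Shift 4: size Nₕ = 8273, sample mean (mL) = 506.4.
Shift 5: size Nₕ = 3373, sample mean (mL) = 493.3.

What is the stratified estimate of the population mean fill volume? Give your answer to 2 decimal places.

501.34

N = 27024; weights Wₕ = Nₕ/N = (0.1182, 0.2479, 0.2029, 0.3061, 0.1248).
x̄_st = Σ Wₕ·x̄ₕ = 0.1182·504.9 + 0.2479·493.4 + 0.2029·506.3 + 0.3061·506.4 + 0.1248·493.3 ≈ 501.3442...
→ 501.34.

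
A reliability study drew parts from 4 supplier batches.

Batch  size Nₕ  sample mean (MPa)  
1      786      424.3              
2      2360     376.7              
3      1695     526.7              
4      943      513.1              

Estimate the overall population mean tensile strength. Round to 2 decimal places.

N = 786 + 2360 + 1695 + 943 = 5784.
The stratified mean weights each stratum mean by its population share Nₕ/N.
Σ Nₕx̄ₕ = 786·424.3 + 2360·376.7 + 1695·526.7 + 943·513.1 = 333499.8 + 889012 + 892756.5 + 483853.3 = 2599121.6.
Divide by N: 2599121.6 / 5784 = 449.3640... → 449.36.

449.36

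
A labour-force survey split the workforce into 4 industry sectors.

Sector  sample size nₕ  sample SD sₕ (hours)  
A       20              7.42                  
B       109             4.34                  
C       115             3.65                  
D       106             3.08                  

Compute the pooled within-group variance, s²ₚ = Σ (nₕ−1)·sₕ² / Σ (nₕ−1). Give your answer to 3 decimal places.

16.171

Degrees of freedom: 19 + 108 + 114 + 105 = 346.
Σ(nₕ−1)sₕ² = 19·55.0564 + 108·18.8356 + 114·13.3225 + 105·9.4864 = 5595.1534.
s²ₚ = 5595.1534 / 346 = 16.17096... → 16.171.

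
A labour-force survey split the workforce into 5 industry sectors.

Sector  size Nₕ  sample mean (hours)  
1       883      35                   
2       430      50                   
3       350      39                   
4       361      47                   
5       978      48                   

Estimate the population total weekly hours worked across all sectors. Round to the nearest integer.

129966

Population total = Σ Nₕ·x̄ₕ (each stratum's size times its mean).
883·35 + 430·50 + 350·39 + 361·47 + 978·48 = 30905 + 21500 + 13650 + 16967 + 46944 = 129966.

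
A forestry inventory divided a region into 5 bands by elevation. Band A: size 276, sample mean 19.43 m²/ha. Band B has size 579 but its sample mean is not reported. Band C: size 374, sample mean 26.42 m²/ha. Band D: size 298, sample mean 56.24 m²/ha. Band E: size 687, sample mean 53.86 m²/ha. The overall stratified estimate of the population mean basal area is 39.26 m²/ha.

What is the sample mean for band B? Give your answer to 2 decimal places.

Σ Nₕx̄ₕ = N·μ, so 579·x̄_B = 2214·39.26 − (276·19.43 + 374·26.42 + 298·56.24 + 687·53.86).
= 86921.64 − 69005.1 = 17916.54.
x̄_B = 17916.54 / 579 = 30.9439... → 30.94.

30.94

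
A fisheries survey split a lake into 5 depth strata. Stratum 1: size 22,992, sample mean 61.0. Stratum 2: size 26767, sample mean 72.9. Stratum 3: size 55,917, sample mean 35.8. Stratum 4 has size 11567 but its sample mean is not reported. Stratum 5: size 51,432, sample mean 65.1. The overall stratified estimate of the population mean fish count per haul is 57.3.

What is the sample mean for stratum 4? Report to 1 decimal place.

Σ Nₕx̄ₕ = N·μ, so 11567·x̄_4 = 168675·57.3 − (22992·61.0 + 26767·72.9 + 55917·35.8 + 51432·65.1).
= 9665077.5 − 8703878.1 = 961199.4.
x̄_4 = 961199.4 / 11567 = 83.098... → 83.1.

83.1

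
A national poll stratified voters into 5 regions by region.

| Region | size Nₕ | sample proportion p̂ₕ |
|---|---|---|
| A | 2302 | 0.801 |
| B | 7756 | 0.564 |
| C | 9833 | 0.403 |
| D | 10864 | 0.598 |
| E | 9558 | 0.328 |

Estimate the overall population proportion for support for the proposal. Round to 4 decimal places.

0.4915

Wₕ = Nₕ/N with N = 40313: 0.0571, 0.1924, 0.2439, 0.2695, 0.2371.
p̂_st = 0.0571·0.801 + 0.1924·0.564 + 0.2439·0.403 + 0.2695·0.598 + 0.2371·0.328 ≈ 0.491471... → 0.4915.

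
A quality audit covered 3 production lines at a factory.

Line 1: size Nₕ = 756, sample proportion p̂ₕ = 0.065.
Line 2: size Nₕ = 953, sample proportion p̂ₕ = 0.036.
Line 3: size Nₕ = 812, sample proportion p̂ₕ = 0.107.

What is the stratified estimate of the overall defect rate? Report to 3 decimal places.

0.068

N = 756 + 953 + 812 = 2521.
Overall proportion = Σ (Nₕ/N)·p̂ₕ.
Σ Nₕp̂ₕ = 49.14 + 34.308 + 86.884 = 170.332.
170.332 / 2521 = 0.06757... → 0.068.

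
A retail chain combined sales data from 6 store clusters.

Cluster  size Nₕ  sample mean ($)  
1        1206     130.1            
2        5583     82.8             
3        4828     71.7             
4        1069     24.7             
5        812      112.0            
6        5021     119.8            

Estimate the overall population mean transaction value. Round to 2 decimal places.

N = 1206 + 5583 + 4828 + 1069 + 812 + 5021 = 18519.
Overall mean = Σ (Nₕ/N)·x̄ₕ — weight by population share, not a simple average.
Σ Nₕx̄ₕ = 1206·130.1 + 5583·82.8 + 4828·71.7 + 1069·24.7 + 812·112.0 + 5021·119.8 = 156900.6 + 462272.4 + 346167.6 + 26404.3 + 90944 + 601515.8 = 1684204.7.
Divide by N: 1684204.7 / 18519 = 90.9447... → 90.94.

90.94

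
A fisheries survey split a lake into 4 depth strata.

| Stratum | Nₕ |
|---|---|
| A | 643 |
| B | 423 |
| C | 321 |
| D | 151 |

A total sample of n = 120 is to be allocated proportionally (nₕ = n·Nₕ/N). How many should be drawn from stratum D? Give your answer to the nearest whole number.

Share of stratum D = 151/1538 = 0.09818.
Allocate 120 × 0.09818 = 11.782... → 12.

12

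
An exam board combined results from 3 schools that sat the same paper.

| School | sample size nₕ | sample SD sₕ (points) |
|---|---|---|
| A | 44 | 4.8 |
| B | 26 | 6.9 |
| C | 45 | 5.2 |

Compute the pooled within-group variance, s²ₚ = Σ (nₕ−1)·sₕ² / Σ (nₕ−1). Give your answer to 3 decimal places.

30.096

Degrees of freedom: 43 + 25 + 44 = 112.
Σ(nₕ−1)sₕ² = 43·23.04 + 25·47.61 + 44·27.04 = 3370.73.
s²ₚ = 3370.73 / 112 = 30.09580... → 30.096.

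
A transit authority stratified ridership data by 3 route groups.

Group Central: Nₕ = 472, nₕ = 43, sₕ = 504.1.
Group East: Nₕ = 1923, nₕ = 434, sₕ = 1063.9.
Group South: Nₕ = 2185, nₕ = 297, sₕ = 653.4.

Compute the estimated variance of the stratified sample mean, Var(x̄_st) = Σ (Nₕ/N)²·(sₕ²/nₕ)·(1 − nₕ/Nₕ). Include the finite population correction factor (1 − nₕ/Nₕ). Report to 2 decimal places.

695.75

N = 4580. Term for each stratum: Wₕ²sₕ²/nₕ·(1−nₕ/Nₕ).
Var(x̄_st) = 57.04706 + 356.00403 + 282.69901 = 695.75010 → 695.75.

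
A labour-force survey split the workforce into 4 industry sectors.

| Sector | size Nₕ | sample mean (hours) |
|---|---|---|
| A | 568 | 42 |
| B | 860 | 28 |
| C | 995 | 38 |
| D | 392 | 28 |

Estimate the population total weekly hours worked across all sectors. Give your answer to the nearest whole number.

96722

A: 568·42 = 23856
B: 860·28 = 24080
C: 995·38 = 37810
D: 392·28 = 10976
τ̂ = Σ Nₕx̄ₕ = 96722.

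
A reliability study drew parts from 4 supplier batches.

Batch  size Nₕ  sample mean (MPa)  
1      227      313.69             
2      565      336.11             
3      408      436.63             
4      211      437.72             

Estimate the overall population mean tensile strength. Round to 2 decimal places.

N = 1411; weights Wₕ = Nₕ/N = (0.1609, 0.4004, 0.2892, 0.1495).
x̄_st = Σ Wₕ·x̄ₕ = 0.1609·313.69 + 0.4004·336.11 + 0.2892·436.63 + 0.1495·437.72 ≈ 376.7638...
→ 376.76.

376.76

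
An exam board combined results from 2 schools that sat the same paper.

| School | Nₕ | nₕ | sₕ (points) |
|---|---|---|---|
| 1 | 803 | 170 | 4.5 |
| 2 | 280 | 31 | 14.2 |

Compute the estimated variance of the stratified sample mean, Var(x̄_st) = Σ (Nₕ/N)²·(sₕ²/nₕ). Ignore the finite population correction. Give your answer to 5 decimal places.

0.50027

N = 1083. Term for each stratum: Wₕ²sₕ²/nₕ.
Var(x̄_st) = 0.06548627 + 0.43478459 = 0.50027087 → 0.50027.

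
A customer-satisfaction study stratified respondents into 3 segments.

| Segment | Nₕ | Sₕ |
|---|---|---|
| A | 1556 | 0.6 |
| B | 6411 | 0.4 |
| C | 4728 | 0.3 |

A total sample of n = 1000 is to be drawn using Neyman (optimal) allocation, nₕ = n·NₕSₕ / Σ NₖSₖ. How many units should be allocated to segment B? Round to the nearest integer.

522

A: NₕSₕ = 1556·0.6 = 933.6
B: NₕSₕ = 6411·0.4 = 2564.4
C: NₕSₕ = 4728·0.3 = 1418.4
Σ NₕSₕ = 4916.4.
n_B = 1000·2564.4/4916.4 = 521.601... → 522.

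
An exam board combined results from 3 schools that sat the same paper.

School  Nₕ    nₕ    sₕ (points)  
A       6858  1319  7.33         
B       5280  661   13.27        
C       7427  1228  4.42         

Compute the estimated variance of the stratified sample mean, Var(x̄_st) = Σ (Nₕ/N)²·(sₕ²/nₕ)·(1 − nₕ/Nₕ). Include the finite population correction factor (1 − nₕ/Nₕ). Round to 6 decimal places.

0.022929

N = 19565; Wₕ = Nₕ/N.
school A: (6858/19565)²·7.33²/1319·(1 − 1319/6858) = 0.004042335
school B: (5280/19565)²·13.27²/661·(1 − 661/5280) = 0.016973155
school C: (7427/19565)²·4.42²/1228·(1 − 1228/7427) = 0.001913469
Sum = 0.022928959 → 0.022929.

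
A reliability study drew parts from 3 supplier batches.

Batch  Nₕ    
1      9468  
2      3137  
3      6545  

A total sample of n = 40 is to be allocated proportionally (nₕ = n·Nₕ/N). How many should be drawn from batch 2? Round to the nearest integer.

7

N = 9468 + 3137 + 6545 = 19150.
n_2 = 40·3137/19150 = 6.552... → 7.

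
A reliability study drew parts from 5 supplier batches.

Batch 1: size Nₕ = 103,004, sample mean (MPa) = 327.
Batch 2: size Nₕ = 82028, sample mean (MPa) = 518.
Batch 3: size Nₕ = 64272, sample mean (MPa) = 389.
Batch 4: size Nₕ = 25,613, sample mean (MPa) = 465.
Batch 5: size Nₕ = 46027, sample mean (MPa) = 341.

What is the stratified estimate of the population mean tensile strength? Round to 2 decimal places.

x̄_st = (Σ Nₕx̄ₕ) / (Σ Nₕ) = (103004·327 + 82028·518 + 64272·389 + 25613·465 + 46027·341) / 320944
= 128779872 / 320944 = 401.2534... → 401.25.

401.25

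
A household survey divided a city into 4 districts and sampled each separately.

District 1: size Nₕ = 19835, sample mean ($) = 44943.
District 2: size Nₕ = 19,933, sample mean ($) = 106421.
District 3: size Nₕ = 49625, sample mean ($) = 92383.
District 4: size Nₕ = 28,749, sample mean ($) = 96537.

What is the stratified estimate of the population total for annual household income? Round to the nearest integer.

Estimate total by summing Nₕ·x̄ₕ over strata.
19835·44943 + 19933·106421 + 49625·92383 + 28749·96537 = 891444405 + 2121289793 + 4584506375 + 2775342213 = 10372582786.

10372582786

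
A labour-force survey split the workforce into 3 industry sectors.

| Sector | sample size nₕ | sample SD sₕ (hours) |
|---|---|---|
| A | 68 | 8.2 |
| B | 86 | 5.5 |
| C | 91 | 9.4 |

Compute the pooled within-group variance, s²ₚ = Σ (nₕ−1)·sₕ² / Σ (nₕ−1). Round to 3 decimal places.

62.102

Degrees of freedom: 67 + 85 + 90 = 242.
Σ(nₕ−1)sₕ² = 67·67.24 + 85·30.25 + 90·88.36 = 15028.73.
s²ₚ = 15028.73 / 242 = 62.10219... → 62.102.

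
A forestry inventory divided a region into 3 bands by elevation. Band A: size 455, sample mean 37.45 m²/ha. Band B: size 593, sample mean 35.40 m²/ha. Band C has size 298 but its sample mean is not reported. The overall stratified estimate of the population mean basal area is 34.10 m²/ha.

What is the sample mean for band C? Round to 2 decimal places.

26.40

Σ Nₕx̄ₕ = N·μ, so 298·x̄_C = 1346·34.10 − (455·37.45 + 593·35.40).
= 45898.6 − 38031.95 = 7866.65.
x̄_C = 7866.65 / 298 = 26.3982... → 26.40.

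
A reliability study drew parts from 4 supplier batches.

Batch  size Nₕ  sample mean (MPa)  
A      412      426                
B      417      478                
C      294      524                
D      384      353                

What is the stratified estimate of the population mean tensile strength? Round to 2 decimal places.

N = 412 + 417 + 294 + 384 = 1507.
The stratified mean weights each stratum mean by its population share Nₕ/N.
Σ Nₕx̄ₕ = 412·426 + 417·478 + 294·524 + 384·353 = 175512 + 199326 + 154056 + 135552 = 664446.
Divide by N: 664446 / 1507 = 440.9064... → 440.91.

440.91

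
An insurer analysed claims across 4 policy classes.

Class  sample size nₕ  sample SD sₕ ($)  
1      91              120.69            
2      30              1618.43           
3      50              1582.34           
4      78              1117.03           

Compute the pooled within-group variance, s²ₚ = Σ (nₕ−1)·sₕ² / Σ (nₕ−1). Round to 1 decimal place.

1208304.1

1: (91−1)·120.69² = 90·14566.0761 = 1310946.849
2: (30−1)·1618.43² = 29·2619315.6649 = 75960154.2821
3: (50−1)·1582.34² = 49·2503799.8756 = 122686193.9044
4: (78−1)·1117.03² = 77·1247756.0209 = 96077213.6093
Numerator = 296034508.6448; denominator = Σ(nₕ−1) = 245.
s²ₚ = 296034508.6448/245 = 1208304.117... → 1208304.1.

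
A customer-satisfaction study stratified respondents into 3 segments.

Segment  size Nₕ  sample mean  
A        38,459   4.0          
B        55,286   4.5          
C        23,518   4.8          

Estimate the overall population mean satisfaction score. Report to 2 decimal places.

x̄_st = (Σ Nₕx̄ₕ) / (Σ Nₕ) = (38459·4.0 + 55286·4.5 + 23518·4.8) / 117263
= 515509.4 / 117263 = 4.3962... → 4.40.

4.40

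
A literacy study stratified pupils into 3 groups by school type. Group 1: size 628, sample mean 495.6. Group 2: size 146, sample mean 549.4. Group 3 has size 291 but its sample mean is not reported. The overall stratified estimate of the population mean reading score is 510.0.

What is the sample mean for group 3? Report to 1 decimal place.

Σ Nₕx̄ₕ = N·μ, so 291·x̄_3 = 1065·510.0 − (628·495.6 + 146·549.4).
= 543150 − 391449.2 = 151700.8.
x̄_3 = 151700.8 / 291 = 521.309... → 521.3.

521.3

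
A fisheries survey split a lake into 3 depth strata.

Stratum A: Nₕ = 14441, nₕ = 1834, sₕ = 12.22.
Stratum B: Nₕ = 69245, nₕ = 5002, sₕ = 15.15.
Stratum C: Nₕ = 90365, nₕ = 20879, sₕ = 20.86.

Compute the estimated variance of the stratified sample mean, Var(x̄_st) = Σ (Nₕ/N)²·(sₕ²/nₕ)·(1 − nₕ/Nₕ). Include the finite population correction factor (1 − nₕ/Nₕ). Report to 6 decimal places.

0.011547

N = 174051. Term for each stratum: Wₕ²sₕ²/nₕ·(1−nₕ/Nₕ).
Var(x̄_st) = 0.000489327 + 0.006738182 + 0.004319798 = 0.011547307 → 0.011547.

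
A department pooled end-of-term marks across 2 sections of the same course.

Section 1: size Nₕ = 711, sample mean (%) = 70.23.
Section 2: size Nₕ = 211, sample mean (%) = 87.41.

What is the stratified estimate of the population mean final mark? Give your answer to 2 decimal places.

N = 922; weights Wₕ = Nₕ/N = (0.7711, 0.2289).
x̄_st = Σ Wₕ·x̄ₕ = 0.7711·70.23 + 0.2289·87.41 ≈ 74.1616...
→ 74.16.

74.16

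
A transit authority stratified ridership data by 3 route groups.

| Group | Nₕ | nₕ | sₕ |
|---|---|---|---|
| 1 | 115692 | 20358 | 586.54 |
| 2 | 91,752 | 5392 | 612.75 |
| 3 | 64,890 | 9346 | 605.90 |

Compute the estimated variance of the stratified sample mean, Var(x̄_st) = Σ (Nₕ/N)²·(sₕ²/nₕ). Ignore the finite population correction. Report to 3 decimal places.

13.184

N = 272334. Term for each stratum: Wₕ²sₕ²/nₕ.
Var(x̄_st) = 3.049742 + 7.903949 + 2.230119 = 13.183809 → 13.184.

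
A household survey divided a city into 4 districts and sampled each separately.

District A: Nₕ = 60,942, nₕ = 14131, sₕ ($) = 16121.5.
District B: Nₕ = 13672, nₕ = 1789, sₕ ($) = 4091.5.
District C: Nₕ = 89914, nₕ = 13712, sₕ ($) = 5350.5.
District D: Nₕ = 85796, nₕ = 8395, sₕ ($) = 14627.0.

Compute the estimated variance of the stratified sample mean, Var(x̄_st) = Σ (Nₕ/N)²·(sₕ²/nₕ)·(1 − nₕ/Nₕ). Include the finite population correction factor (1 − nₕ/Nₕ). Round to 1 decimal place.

3790.7

N = 250324; Wₕ = Nₕ/N.
district A: (60942/250324)²·16121.5²/14131·(1 − 14131/60942) = 837.3319
district B: (13672/250324)²·4091.5²/1789·(1 − 1789/13672) = 24.2610
district C: (89914/250324)²·5350.5²/13712·(1 − 13712/89914) = 228.2846
district D: (85796/250324)²·14627.0²/8395·(1 − 8395/85796) = 2700.8375
Sum = 3790.7150 → 3790.7.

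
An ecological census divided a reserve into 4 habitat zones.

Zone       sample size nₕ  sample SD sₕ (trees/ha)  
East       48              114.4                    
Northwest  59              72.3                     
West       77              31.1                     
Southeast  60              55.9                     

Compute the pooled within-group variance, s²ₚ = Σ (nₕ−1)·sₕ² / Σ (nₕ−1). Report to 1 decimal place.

Degrees of freedom: 47 + 58 + 76 + 59 = 240.
Σ(nₕ−1)sₕ² = 47·13087.36 + 58·5227.29 + 76·967.21 + 59·3124.81 = 1176160.49.
s²ₚ = 1176160.49 / 240 = 4900.669... → 4900.7.

4900.7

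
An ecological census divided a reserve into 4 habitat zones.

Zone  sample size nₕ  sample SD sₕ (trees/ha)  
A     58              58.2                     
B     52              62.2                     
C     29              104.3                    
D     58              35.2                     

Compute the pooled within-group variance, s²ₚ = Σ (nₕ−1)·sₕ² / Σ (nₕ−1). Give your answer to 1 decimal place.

Degrees of freedom: 57 + 51 + 28 + 57 = 193.
Σ(nₕ−1)sₕ² = 57·3387.24 + 51·3868.84 + 28·10878.49 + 57·1239.04 = 765606.52.
s²ₚ = 765606.52 / 193 = 3966.873... → 3966.9.

3966.9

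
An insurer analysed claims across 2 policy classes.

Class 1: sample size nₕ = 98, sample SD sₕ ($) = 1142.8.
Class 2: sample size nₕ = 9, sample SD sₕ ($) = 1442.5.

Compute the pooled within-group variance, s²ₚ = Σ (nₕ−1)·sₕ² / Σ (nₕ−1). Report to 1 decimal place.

Degrees of freedom: 97 + 8 = 105.
Σ(nₕ−1)sₕ² = 97·1305991.84 + 8·2080806.25 = 143327658.48.
s²ₚ = 143327658.48 / 105 = 1365025.319... → 1365025.3.

1365025.3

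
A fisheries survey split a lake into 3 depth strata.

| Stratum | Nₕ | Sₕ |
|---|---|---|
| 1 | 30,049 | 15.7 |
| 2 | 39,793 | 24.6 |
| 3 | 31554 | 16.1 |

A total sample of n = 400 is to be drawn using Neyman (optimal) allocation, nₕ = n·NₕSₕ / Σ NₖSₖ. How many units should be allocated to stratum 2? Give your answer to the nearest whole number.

Σ NₕSₕ = 30049·15.7 + 39793·24.6 + 31554·16.1 = 1958696.5.
Share for 2: 978907.8/1958696.5 = 0.49978.
n_2 = 400 × 0.49978 = 199.910... → 200.

200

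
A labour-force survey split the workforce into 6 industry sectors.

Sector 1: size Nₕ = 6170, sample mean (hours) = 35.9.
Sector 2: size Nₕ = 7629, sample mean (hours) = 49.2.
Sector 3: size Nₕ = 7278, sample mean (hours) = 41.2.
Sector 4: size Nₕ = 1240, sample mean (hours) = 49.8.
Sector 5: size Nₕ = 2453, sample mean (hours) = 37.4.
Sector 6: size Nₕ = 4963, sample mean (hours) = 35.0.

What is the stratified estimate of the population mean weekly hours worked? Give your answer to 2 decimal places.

x̄_st = (Σ Nₕx̄ₕ) / (Σ Nₕ) = (6170·35.9 + 7629·49.2 + 7278·41.2 + 1240·49.8 + 2453·37.4 + 4963·35.0) / 29733
= 1223902.6 / 29733 = 41.1631... → 41.16.

41.16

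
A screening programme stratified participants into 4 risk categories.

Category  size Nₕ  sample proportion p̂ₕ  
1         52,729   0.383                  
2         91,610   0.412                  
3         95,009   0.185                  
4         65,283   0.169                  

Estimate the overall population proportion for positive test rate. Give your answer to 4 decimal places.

N = 52729 + 91610 + 95009 + 65283 = 304631.
Overall proportion = Σ (Nₕ/N)·p̂ₕ.
Σ Nₕp̂ₕ = 20195.207 + 37743.32 + 17576.665 + 11032.827 = 86548.019.
86548.019 / 304631 = 0.284108... → 0.2841.

0.2841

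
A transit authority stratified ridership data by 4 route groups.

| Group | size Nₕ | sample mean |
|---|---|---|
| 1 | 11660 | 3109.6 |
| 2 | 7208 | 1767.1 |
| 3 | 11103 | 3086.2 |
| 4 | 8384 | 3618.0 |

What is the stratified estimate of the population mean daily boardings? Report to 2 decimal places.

2961.66

x̄_st = (Σ Nₕx̄ₕ) / (Σ Nₕ) = (11660·3109.6 + 7208·1767.1 + 11103·3086.2 + 8384·3618.0) / 38355
= 113594583.4 / 38355 = 2961.6630... → 2961.66.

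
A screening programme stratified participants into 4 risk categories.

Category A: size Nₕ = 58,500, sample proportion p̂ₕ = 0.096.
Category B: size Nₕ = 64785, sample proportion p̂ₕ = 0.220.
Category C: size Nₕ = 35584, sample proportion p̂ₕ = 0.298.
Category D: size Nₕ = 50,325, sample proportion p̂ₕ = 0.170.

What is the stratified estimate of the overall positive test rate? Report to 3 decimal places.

Wₕ = Nₕ/N with N = 209194: 0.2796, 0.3097, 0.1701, 0.2406.
p̂_st = 0.2796·0.096 + 0.3097·0.220 + 0.1701·0.298 + 0.2406·0.170 ≈ 0.18656... → 0.187.

0.187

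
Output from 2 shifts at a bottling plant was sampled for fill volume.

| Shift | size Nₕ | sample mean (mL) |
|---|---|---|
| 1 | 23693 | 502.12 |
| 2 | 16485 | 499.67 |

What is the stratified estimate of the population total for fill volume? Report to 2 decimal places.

1: 23693·502.12 = 11896729.16
2: 16485·499.67 = 8237059.95
τ̂ = Σ Nₕx̄ₕ = 20133789.11.

20133789.11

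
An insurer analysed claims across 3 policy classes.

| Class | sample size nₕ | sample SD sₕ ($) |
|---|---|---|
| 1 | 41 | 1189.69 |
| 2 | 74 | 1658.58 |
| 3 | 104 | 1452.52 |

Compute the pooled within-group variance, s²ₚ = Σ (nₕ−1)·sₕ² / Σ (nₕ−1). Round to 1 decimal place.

2197871.1

Degrees of freedom: 40 + 73 + 103 = 216.
Σ(nₕ−1)sₕ² = 40·1415362.2961 + 73·2750887.6164 + 103·2109814.3504 = 474740165.9324.
s²ₚ = 474740165.9324 / 216 = 2197871.139... → 2197871.1.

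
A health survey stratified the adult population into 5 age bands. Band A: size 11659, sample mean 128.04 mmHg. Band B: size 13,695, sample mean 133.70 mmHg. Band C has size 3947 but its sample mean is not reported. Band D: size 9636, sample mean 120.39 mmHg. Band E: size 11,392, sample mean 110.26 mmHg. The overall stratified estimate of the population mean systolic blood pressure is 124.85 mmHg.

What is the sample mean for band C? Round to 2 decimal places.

137.72

N = 11659 + 13695 + 3947 + 9636 + 11392 = 50329.
Overall total = μ·N = 124.85·50329 = 6283575.65.
Subtract the known strata: 11659·128.04 + 13695·133.70 + 9636·120.39 + 11392·110.26 = 5739999.82.
Remaining total for band C: 6283575.65 − 5739999.82 = 543575.83.
Divide by its size: 543575.83 / 3947 = 137.7187... → 137.72.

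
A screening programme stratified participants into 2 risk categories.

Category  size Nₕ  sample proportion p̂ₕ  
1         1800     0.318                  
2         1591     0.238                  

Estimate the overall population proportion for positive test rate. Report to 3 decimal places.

N = 1800 + 1591 = 3391.
Overall proportion = Σ (Nₕ/N)·p̂ₕ.
Σ Nₕp̂ₕ = 572.4 + 378.658 = 951.058.
951.058 / 3391 = 0.28047... → 0.280.

0.280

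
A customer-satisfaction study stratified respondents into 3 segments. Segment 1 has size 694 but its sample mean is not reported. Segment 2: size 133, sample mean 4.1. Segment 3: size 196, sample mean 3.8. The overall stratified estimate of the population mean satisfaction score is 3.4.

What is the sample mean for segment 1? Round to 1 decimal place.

N = 694 + 133 + 196 = 1023.
Overall total = μ·N = 3.4·1023 = 3478.2.
Subtract the known strata: 133·4.1 + 196·3.8 = 1290.1.
Remaining total for segment 1: 3478.2 − 1290.1 = 2188.1.
Divide by its size: 2188.1 / 694 = 3.153... → 3.2.

3.2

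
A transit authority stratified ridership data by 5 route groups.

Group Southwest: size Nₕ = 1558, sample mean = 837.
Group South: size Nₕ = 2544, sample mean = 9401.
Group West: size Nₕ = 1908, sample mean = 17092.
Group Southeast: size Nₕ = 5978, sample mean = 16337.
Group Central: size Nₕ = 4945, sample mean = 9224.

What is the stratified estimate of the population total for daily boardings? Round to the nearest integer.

Estimate total by summing Nₕ·x̄ₕ over strata.
1558·837 + 2544·9401 + 1908·17092 + 5978·16337 + 4945·9224 = 1304046 + 23916144 + 32611536 + 97662586 + 45612680 = 201106992.

201106992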